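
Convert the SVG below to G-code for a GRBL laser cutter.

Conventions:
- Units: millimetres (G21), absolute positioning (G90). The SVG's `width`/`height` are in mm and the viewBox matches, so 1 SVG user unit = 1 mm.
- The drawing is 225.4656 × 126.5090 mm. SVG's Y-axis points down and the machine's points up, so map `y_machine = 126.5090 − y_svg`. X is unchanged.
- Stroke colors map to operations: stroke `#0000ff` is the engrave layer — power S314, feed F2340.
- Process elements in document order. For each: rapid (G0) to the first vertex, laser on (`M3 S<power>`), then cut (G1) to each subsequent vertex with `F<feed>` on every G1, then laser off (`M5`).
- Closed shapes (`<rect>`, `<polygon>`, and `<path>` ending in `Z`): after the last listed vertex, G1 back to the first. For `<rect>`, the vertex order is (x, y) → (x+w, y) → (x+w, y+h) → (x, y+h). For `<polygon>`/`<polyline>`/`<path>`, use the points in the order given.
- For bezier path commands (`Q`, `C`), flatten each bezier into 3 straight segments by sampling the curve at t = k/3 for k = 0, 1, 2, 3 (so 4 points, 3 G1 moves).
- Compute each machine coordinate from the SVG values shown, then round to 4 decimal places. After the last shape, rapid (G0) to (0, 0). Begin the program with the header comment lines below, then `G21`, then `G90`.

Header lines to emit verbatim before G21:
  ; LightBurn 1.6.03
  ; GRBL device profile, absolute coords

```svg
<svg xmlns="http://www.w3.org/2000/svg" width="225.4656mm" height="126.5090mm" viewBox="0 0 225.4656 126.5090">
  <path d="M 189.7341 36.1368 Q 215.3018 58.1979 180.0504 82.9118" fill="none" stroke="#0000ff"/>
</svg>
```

; LightBurn 1.6.03
; GRBL device profile, absolute coords
G21
G90
G0 X189.7341 Y90.3722
M3 S314
G1 X200.0216 Y75.3700 F2340
G1 X196.7937 Y59.7784 F2340
G1 X180.0504 Y43.5972 F2340
M5
G0 X0.0000 Y0.0000

viewBox `0 0 225.4656 126.5090` with mm width/height → 1 unit = 1 mm. Flip: y_m = 126.5090 − y_svg.

**Shape 1** — `<path>` quadratic bezier, stroke `#0000ff` → engrave (S314, F2340). Control points (SVG): P0=(189.7341,36.1368), P1=(215.3018,58.1979), P2=(180.0504,82.9118); sampled at t=k/3. Machine vertices: (189.7341,90.3722) → (200.0216,75.3700) → (196.7937,59.7784) → (180.0504,43.5972). Open path.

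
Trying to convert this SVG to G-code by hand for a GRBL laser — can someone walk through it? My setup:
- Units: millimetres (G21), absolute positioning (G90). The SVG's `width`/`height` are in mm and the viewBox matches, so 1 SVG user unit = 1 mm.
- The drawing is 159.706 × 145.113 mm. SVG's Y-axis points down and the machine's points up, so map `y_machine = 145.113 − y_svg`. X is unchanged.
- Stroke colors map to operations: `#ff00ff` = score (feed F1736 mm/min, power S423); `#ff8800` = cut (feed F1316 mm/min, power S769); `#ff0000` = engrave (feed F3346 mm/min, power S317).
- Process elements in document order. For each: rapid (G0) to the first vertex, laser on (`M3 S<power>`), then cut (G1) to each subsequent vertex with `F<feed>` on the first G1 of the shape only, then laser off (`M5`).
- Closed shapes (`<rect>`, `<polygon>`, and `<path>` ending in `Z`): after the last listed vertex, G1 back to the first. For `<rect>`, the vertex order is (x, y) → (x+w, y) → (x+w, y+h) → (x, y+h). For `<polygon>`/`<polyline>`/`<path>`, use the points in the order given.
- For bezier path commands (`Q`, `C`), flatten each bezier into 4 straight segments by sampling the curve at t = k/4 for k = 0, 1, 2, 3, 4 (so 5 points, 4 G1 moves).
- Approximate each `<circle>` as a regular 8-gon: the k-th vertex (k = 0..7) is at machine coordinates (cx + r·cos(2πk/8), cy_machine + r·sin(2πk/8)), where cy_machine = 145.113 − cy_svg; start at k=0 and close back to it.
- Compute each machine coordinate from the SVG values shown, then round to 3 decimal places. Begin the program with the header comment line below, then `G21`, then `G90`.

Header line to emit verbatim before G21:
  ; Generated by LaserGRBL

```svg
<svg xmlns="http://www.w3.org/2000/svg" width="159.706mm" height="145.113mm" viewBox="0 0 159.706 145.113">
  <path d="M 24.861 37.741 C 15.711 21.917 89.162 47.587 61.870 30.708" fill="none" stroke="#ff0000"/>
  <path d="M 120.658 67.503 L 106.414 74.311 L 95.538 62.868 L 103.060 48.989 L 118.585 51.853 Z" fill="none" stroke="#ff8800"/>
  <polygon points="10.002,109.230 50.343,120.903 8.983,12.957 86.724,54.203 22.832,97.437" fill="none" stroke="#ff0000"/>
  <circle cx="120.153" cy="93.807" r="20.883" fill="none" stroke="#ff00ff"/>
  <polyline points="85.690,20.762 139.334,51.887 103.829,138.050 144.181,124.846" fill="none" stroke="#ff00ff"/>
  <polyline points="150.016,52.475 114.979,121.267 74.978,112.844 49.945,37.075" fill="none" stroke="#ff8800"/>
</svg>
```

; Generated by LaserGRBL
G21
G90
G0 X24.861 Y107.372
M3 S317
G1 X30.621 Y112.773 F3346
G1 X50.169 Y110.493
G1 X66.314 Y108.411
G1 X61.870 Y114.405
M5
G0 X120.658 Y77.610
M3 S769
G1 X106.414 Y70.802 F1316
G1 X95.538 Y82.245
G1 X103.060 Y96.124
G1 X118.585 Y93.260
G1 X120.658 Y77.610
M5
G0 X10.002 Y35.883
M3 S317
G1 X50.343 Y24.210 F3346
G1 X8.983 Y132.156
G1 X86.724 Y90.910
G1 X22.832 Y47.676
G1 X10.002 Y35.883
M5
G0 X141.036 Y51.306
M3 S423
G1 X134.920 Y66.073 F1736
G1 X120.153 Y72.189
G1 X105.386 Y66.073
G1 X99.270 Y51.306
G1 X105.386 Y36.539
G1 X120.153 Y30.423
G1 X134.920 Y36.539
G1 X141.036 Y51.306
M5
G0 X85.690 Y124.351
M3 S423
G1 X139.334 Y93.226 F1736
G1 X103.829 Y7.063
G1 X144.181 Y20.267
M5
G0 X150.016 Y92.638
M3 S769
G1 X114.979 Y23.846 F1316
G1 X74.978 Y32.269
G1 X49.945 Y108.038
M5

viewBox `0 0 159.706 145.113` with mm width/height → 1 unit = 1 mm. Flip: y_m = 145.113 − y_svg.

**Shape 1** — `<path>` cubic bezier, stroke `#ff0000` → engrave (S317, F3346). Control points (SVG): P0=(24.861,37.741), P1=(15.711,21.917), P2=(89.162,47.587), P3=(61.870,30.708); sampled at t=k/4. Machine vertices: (24.861,107.372) → (30.621,112.773) → (50.169,110.493) → (66.314,108.411) → (61.870,114.405). Open path.

**Shape 2** — `<path>` regular polygon, stroke `#ff8800` → cut (S769, F1316). Machine vertices: (120.658,77.610) → (106.414,70.802) → (95.538,82.245) → (103.060,96.124) → (118.585,93.260) → (120.658,77.610). Closed: final G1 returns to the first vertex.

**Shape 3** — `<polygon>` closed polygon, stroke `#ff0000` → engrave (S317, F3346). Machine vertices: (10.002,35.883) → (50.343,24.210) → (8.983,132.156) → (86.724,90.910) → (22.832,47.676) → (10.002,35.883). Closed: final G1 returns to the first vertex.

**Shape 4** — `<circle>` circle, stroke `#ff00ff` → score (S423, F1736). Machine vertices: (141.036,51.306) → (134.920,66.073) → (120.153,72.189) → (105.386,66.073) → (99.270,51.306) → (105.386,36.539) → (120.153,30.423) → (134.920,36.539) → (141.036,51.306). Closed: final G1 returns to the first vertex.

**Shape 5** — `<polyline>` open polyline, stroke `#ff00ff` → score (S423, F1736). Machine vertices: (85.690,124.351) → (139.334,93.226) → (103.829,7.063) → (144.181,20.267). Open path.

**Shape 6** — `<polyline>` open polyline, stroke `#ff8800` → cut (S769, F1316). Machine vertices: (150.016,92.638) → (114.979,23.846) → (74.978,32.269) → (49.945,108.038). Open path.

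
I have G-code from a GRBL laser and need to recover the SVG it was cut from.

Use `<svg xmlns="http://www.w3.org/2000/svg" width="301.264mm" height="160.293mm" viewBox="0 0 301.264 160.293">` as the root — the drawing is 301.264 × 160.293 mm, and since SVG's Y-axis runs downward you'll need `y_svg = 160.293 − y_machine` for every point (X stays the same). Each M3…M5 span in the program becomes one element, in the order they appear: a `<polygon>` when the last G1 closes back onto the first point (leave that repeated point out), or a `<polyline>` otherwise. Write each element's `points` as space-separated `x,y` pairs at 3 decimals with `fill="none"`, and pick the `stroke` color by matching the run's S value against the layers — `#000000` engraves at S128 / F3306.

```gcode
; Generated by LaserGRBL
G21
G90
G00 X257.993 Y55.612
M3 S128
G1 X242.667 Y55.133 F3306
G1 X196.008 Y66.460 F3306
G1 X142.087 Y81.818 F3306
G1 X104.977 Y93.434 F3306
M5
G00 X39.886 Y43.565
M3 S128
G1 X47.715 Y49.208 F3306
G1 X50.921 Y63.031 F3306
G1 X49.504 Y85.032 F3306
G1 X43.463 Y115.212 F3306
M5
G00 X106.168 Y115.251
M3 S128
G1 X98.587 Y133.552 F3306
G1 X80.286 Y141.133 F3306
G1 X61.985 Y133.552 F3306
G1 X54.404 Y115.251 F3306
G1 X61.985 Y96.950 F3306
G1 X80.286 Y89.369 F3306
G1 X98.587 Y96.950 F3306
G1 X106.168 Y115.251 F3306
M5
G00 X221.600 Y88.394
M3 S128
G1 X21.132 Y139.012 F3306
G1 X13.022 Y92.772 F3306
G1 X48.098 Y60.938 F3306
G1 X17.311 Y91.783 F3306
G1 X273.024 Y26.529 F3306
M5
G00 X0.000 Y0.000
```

Each laser-on run becomes one SVG element. Flip Y back into SVG space with y_svg = 160.293 − y_machine. Every run uses S128, so all elements get stroke `#000000` (engrave).

Run 1: The run is open, so emit a `<polyline>` with points (Y-flipped): 257.993,104.681 242.667,105.160 196.008,93.833 142.087,78.475 104.977,66.859.

Run 2: The run is open, so emit a `<polyline>` with points (Y-flipped): 39.886,116.728 47.715,111.085 50.921,97.262 49.504,75.261 43.463,45.081.

Run 3: The run returns to its start, so emit a `<polygon>` with points (Y-flipped): 106.168,45.042 98.587,26.741 80.286,19.160 61.985,26.741 54.404,45.042 61.985,63.343 80.286,70.924 98.587,63.343.

Run 4: The run is open, so emit a `<polyline>` with points (Y-flipped): 221.600,71.899 21.132,21.281 13.022,67.521 48.098,99.355 17.311,68.510 273.024,133.764.

<svg xmlns="http://www.w3.org/2000/svg" width="301.264mm" height="160.293mm" viewBox="0 0 301.264 160.293">
  <polyline points="257.993,104.681 242.667,105.160 196.008,93.833 142.087,78.475 104.977,66.859" fill="none" stroke="#000000"/>
  <polyline points="39.886,116.728 47.715,111.085 50.921,97.262 49.504,75.261 43.463,45.081" fill="none" stroke="#000000"/>
  <polygon points="106.168,45.042 98.587,26.741 80.286,19.160 61.985,26.741 54.404,45.042 61.985,63.343 80.286,70.924 98.587,63.343" fill="none" stroke="#000000"/>
  <polyline points="221.600,71.899 21.132,21.281 13.022,67.521 48.098,99.355 17.311,68.510 273.024,133.764" fill="none" stroke="#000000"/>
</svg>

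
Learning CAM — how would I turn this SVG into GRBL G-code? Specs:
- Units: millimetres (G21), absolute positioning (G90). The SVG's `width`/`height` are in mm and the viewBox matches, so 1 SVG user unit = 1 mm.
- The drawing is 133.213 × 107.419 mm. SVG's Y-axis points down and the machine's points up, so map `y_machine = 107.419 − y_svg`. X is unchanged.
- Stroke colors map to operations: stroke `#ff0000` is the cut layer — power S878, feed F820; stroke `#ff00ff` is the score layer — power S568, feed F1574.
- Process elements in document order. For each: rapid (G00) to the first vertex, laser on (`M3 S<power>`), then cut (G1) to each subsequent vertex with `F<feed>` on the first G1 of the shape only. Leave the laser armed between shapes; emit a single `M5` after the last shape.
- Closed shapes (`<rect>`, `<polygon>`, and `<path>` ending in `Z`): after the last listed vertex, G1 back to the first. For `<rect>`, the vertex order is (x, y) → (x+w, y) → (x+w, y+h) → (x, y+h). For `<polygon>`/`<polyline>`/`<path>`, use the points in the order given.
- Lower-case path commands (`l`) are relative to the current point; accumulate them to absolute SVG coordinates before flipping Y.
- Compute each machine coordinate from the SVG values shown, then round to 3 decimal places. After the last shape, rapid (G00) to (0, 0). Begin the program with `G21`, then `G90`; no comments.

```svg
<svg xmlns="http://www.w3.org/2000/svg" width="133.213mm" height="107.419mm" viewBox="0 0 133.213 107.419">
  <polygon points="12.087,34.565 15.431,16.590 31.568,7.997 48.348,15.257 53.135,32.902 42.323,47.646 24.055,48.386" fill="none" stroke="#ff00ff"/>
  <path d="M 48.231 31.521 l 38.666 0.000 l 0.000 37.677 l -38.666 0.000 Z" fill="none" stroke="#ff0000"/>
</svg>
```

Since the viewBox matches the mm dimensions, user units are millimetres directly. The only transform is the Y-flip y_m = 107.419 − y_svg.

Shape 1 is a regular polygon drawn with `<polygon>`. Its stroke #ff00ff means score at S568, F1574. After flipping Y the toolpath is (12.087,72.854) → (15.431,90.829) → (31.568,99.422) → (48.348,92.162) → (53.135,74.517) → (42.323,59.773) → (24.055,59.033) → (12.087,72.854), returning to the start.

Shape 2 is a rectangle drawn with `<path>`. Its stroke #ff0000 means cut at S878, F820. After flipping Y the toolpath is (48.231,75.898) → (86.897,75.898) → (86.897,38.221) → (48.231,38.221) → (48.231,75.898), returning to the start.

G21
G90
G00 X12.087 Y72.854
M3 S568
G1 X15.431 Y90.829 F1574
G1 X31.568 Y99.422
G1 X48.348 Y92.162
G1 X53.135 Y74.517
G1 X42.323 Y59.773
G1 X24.055 Y59.033
G1 X12.087 Y72.854
G00 X48.231 Y75.898
M3 S878
G1 X86.897 Y75.898 F820
G1 X86.897 Y38.221
G1 X48.231 Y38.221
G1 X48.231 Y75.898
M5
G00 X0.000 Y0.000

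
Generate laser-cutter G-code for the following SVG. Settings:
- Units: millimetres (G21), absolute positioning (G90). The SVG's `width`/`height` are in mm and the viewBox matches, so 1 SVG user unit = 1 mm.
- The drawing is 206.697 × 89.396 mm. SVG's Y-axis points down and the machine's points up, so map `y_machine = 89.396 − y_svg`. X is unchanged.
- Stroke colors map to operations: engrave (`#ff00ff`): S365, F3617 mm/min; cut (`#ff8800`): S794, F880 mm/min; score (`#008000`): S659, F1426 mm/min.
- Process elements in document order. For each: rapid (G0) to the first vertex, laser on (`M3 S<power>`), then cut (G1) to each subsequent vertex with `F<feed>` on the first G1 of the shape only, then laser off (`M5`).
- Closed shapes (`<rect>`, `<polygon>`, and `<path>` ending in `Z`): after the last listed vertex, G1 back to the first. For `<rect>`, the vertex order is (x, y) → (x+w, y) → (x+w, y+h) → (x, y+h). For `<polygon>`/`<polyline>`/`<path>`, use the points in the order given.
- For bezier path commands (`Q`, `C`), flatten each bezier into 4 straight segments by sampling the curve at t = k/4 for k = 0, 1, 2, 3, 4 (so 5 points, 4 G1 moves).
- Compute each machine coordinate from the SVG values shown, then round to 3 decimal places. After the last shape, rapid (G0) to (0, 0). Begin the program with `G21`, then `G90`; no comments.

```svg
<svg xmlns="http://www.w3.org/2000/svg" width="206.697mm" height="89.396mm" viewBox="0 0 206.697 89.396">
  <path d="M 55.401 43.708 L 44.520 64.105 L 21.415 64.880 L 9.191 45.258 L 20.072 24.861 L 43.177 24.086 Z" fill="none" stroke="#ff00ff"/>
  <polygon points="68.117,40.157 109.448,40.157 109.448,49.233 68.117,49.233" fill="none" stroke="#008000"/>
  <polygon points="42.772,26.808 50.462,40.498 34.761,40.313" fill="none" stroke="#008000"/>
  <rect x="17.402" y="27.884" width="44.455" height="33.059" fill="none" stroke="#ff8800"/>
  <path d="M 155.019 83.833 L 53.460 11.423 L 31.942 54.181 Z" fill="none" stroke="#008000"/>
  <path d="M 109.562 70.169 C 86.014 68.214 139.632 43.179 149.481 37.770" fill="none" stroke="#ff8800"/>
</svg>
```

1 u = 1 mm; y_m = 89.396 − y.

[1] `<path>` regular polygon, #ff00ff→engrave S365 F3617: (55.401,45.688) → (44.520,25.291) → (21.415,24.516) → (9.191,44.138) → (20.072,64.535) → (43.177,65.310) → (55.401,45.688) (closed)

[2] `<polygon>` rectangle, #008000→score S659 F1426: (68.117,49.239) → (109.448,49.239) → (109.448,40.163) → (68.117,40.163) → (68.117,49.239) (closed)

[3] `<polygon>` regular polygon, #008000→score S659 F1426: (42.772,62.588) → (50.462,48.898) → (34.761,49.083) → (42.772,62.588) (closed)

[4] `<rect>` rectangle, #ff8800→cut S794 F880: (17.402,61.512) → (61.857,61.512) → (61.857,28.453) → (17.402,28.453) → (17.402,61.512) (closed)

[5] `<path>` closed polygon, #008000→score S659 F1426: (155.019,5.563) → (53.460,77.973) → (31.942,35.215) → (155.019,5.563) (closed)

[6] `<path>` cubic bezier, #ff8800→cut S794 F880: (109.562,19.227) → (104.480,24.353) → (116.998,34.131) → (135.777,44.557) → (149.481,51.626)

G21
G90
G0 X55.401 Y45.688
M3 S365
G1 X44.520 Y25.291 F3617
G1 X21.415 Y24.516
G1 X9.191 Y44.138
G1 X20.072 Y64.535
G1 X43.177 Y65.310
G1 X55.401 Y45.688
M5
G0 X68.117 Y49.239
M3 S659
G1 X109.448 Y49.239 F1426
G1 X109.448 Y40.163
G1 X68.117 Y40.163
G1 X68.117 Y49.239
M5
G0 X42.772 Y62.588
M3 S659
G1 X50.462 Y48.898 F1426
G1 X34.761 Y49.083
G1 X42.772 Y62.588
M5
G0 X17.402 Y61.512
M3 S794
G1 X61.857 Y61.512 F880
G1 X61.857 Y28.453
G1 X17.402 Y28.453
G1 X17.402 Y61.512
M5
G0 X155.019 Y5.563
M3 S659
G1 X53.460 Y77.973 F1426
G1 X31.942 Y35.215
G1 X155.019 Y5.563
M5
G0 X109.562 Y19.227
M3 S794
G1 X104.480 Y24.353 F880
G1 X116.998 Y34.131
G1 X135.777 Y44.557
G1 X149.481 Y51.626
M5
G0 X0.000 Y0.000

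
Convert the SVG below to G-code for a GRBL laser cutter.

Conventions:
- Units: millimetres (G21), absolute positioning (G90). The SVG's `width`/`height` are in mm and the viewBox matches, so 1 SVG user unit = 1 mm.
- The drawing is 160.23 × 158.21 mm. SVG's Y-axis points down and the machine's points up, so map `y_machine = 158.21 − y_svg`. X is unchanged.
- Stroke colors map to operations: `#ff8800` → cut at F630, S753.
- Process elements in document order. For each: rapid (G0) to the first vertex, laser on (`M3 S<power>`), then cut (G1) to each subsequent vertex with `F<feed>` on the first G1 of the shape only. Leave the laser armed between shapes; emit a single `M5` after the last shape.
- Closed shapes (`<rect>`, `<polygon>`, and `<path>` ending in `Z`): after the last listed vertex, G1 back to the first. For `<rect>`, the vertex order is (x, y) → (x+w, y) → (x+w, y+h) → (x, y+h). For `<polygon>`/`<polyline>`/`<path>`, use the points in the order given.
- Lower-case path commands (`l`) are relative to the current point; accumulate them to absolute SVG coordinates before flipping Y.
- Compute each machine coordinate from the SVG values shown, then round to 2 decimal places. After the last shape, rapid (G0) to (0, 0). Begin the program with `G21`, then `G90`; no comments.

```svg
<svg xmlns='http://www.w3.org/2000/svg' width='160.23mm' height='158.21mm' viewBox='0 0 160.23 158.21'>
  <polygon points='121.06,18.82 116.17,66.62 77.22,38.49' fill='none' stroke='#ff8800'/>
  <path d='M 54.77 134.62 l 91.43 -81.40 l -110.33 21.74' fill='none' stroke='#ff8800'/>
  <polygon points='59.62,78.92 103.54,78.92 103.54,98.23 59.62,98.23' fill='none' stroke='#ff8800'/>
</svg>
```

G21
G90
G0 X121.06 Y139.39
M3 S753
G1 X116.17 Y91.59 F630
G1 X77.22 Y119.72
G1 X121.06 Y139.39
G0 X54.77 Y23.59
M3 S753
G1 X146.20 Y104.99 F630
G1 X35.87 Y83.25
G0 X59.62 Y79.29
M3 S753
G1 X103.54 Y79.29 F630
G1 X103.54 Y59.98
G1 X59.62 Y59.98
G1 X59.62 Y79.29
M5
G0 X0.00 Y0.00

viewBox `0 0 160.23 158.21` with mm width/height → 1 unit = 1 mm. Flip: y_m = 158.21 − y_svg.

**Shape 1** — `<polygon>` regular polygon, stroke `#ff8800` → cut (S753, F630). Machine vertices: (121.06,139.39) → (116.17,91.59) → (77.22,119.72) → (121.06,139.39). Closed: final G1 returns to the first vertex.

**Shape 2** — `<path>` open polyline, stroke `#ff8800` → cut (S753, F630). Machine vertices: (54.77,23.59) → (146.20,104.99) → (35.87,83.25). Open path.

**Shape 3** — `<polygon>` rectangle, stroke `#ff8800` → cut (S753, F630). Machine vertices: (59.62,79.29) → (103.54,79.29) → (103.54,59.98) → (59.62,59.98) → (59.62,79.29). Closed: final G1 returns to the first vertex.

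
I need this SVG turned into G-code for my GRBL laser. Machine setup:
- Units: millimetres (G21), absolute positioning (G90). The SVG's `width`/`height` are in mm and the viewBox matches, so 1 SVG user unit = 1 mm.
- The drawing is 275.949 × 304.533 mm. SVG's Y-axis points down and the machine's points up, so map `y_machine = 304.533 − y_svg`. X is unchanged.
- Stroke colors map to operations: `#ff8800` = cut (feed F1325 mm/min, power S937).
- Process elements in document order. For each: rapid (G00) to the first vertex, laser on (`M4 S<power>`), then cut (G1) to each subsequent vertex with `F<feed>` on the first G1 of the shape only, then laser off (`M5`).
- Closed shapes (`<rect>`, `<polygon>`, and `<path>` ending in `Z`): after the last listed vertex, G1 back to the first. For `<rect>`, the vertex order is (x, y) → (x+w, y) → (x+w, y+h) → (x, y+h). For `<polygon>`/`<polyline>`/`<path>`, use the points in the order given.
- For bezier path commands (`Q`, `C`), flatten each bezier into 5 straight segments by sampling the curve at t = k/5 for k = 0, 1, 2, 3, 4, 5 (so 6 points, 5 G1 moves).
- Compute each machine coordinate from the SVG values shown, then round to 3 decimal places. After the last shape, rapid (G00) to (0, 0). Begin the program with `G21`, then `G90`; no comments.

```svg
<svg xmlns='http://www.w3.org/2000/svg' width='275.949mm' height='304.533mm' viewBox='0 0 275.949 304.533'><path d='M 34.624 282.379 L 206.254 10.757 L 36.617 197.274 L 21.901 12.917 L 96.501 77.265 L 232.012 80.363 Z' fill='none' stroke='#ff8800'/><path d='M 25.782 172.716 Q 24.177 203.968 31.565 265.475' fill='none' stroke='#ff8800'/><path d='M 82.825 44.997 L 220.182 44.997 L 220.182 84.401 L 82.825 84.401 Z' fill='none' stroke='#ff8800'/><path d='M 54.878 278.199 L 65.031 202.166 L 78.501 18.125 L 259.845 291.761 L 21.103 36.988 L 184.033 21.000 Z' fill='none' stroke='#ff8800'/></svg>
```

Since the viewBox matches the mm dimensions, user units are millimetres directly. The only transform is the Y-flip y_m = 304.533 − y_svg.

Shape 1 is a closed polygon drawn with `<path>`. Its stroke #ff8800 means cut at S937, F1325. After flipping Y the toolpath is (34.624,22.154) → (206.254,293.776) → (36.617,107.259) → (21.901,291.616) → (96.501,227.268) → (232.012,224.170) → (34.624,22.154), returning to the start.

Shape 2 is a quadratic bezier drawn with `<path>`. Its stroke #ff8800 means cut at S937, F1325. After flipping Y the toolpath is (25.782,131.817) → (25.500,118.106) → (25.937,101.975) → (27.093,83.423) → (28.970,62.451) → (31.565,39.058).

Shape 3 is a rectangle drawn with `<path>`. Its stroke #ff8800 means cut at S937, F1325. After flipping Y the toolpath is (82.825,259.536) → (220.182,259.536) → (220.182,220.132) → (82.825,220.132) → (82.825,259.536), returning to the start.

Shape 4 is a closed polygon drawn with `<path>`. Its stroke #ff8800 means cut at S937, F1325. After flipping Y the toolpath is (54.878,26.334) → (65.031,102.367) → (78.501,286.408) → (259.845,12.772) → (21.103,267.545) → (184.033,283.533) → (54.878,26.334), returning to the start.

G21
G90
G00 X34.624 Y22.154
M4 S937
G1 X206.254 Y293.776 F1325
G1 X36.617 Y107.259
G1 X21.901 Y291.616
G1 X96.501 Y227.268
G1 X232.012 Y224.170
G1 X34.624 Y22.154
M5
G00 X25.782 Y131.817
M4 S937
G1 X25.500 Y118.106 F1325
G1 X25.937 Y101.975
G1 X27.093 Y83.423
G1 X28.970 Y62.451
G1 X31.565 Y39.058
M5
G00 X82.825 Y259.536
M4 S937
G1 X220.182 Y259.536 F1325
G1 X220.182 Y220.132
G1 X82.825 Y220.132
G1 X82.825 Y259.536
M5
G00 X54.878 Y26.334
M4 S937
G1 X65.031 Y102.367 F1325
G1 X78.501 Y286.408
G1 X259.845 Y12.772
G1 X21.103 Y267.545
G1 X184.033 Y283.533
G1 X54.878 Y26.334
M5
G00 X0.000 Y0.000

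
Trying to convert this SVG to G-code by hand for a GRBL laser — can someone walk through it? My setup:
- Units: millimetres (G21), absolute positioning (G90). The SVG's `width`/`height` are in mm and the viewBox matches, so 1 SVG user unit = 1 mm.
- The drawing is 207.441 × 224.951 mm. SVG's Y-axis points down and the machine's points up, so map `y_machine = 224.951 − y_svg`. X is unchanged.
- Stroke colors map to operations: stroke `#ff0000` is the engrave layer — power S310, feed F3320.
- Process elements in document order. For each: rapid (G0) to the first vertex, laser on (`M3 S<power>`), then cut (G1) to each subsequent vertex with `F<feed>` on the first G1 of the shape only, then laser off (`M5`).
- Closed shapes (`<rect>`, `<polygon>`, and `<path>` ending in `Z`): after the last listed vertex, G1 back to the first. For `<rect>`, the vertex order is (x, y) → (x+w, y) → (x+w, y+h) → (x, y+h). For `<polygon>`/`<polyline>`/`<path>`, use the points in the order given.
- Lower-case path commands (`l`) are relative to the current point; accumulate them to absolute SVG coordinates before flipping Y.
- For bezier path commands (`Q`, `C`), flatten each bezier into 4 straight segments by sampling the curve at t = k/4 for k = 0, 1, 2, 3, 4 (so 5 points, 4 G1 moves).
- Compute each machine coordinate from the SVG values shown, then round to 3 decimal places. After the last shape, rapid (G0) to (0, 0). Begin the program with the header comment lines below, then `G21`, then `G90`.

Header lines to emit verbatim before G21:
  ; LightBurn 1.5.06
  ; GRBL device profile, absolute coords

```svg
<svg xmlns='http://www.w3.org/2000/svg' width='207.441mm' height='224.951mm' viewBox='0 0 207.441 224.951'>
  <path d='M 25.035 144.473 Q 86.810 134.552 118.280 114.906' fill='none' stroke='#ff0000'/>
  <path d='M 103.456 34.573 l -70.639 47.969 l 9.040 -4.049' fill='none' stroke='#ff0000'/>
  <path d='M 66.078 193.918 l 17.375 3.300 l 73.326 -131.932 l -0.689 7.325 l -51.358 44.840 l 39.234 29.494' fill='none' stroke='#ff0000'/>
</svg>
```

; LightBurn 1.5.06
; GRBL device profile, absolute coords
G21
G90
G0 X25.035 Y80.478
M3 S310
G1 X54.028 Y86.046 F3320
G1 X79.234 Y92.830
G1 X100.651 Y100.830
G1 X118.280 Y110.045
M5
G0 X103.456 Y190.378
M3 S310
G1 X32.817 Y142.409 F3320
G1 X41.857 Y146.458
M5
G0 X66.078 Y31.033
M3 S310
G1 X83.453 Y27.733 F3320
G1 X156.779 Y159.665
G1 X156.090 Y152.340
G1 X104.732 Y107.500
G1 X143.966 Y78.006
M5
G0 X0.000 Y0.000

viewBox `0 0 207.441 224.951` with mm width/height → 1 unit = 1 mm. Flip: y_m = 224.951 − y_svg.

**Shape 1** — `<path>` quadratic bezier, stroke `#ff0000` → engrave (S310, F3320). Control points (SVG): P0=(25.035,144.473), P1=(86.810,134.552), P2=(118.280,114.906); sampled at t=k/4. Machine vertices: (25.035,80.478) → (54.028,86.046) → (79.234,92.830) → (100.651,100.830) → (118.280,110.045). Open path.

**Shape 2** — `<path>` open polyline, stroke `#ff0000` → engrave (S310, F3320). Machine vertices: (103.456,190.378) → (32.817,142.409) → (41.857,146.458). Open path.

**Shape 3** — `<path>` open polyline, stroke `#ff0000` → engrave (S310, F3320). Machine vertices: (66.078,31.033) → (83.453,27.733) → (156.779,159.665) → (156.090,152.340) → (104.732,107.500) → (143.966,78.006). Open path.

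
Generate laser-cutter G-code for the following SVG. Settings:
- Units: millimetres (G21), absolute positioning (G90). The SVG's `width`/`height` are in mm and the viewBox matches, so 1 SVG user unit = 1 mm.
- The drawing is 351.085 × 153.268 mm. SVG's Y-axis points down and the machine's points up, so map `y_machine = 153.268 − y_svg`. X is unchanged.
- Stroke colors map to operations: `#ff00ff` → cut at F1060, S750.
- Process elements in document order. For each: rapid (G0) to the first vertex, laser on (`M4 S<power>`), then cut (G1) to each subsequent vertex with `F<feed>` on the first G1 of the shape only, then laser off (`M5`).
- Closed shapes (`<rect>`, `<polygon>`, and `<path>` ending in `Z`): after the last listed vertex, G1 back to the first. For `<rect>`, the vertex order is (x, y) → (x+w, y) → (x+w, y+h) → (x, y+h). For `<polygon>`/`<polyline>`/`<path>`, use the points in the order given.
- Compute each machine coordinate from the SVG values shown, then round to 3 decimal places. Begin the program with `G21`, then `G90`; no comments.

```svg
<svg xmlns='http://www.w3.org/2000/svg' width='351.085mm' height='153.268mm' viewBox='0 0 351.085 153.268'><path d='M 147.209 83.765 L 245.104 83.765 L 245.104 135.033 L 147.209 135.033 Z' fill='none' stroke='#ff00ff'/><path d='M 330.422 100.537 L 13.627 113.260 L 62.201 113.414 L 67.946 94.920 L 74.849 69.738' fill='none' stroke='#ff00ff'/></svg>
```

Since the viewBox matches the mm dimensions, user units are millimetres directly. The only transform is the Y-flip y_m = 153.268 − y_svg.

Shape 1 is a rectangle drawn with `<path>`. Its stroke #ff00ff means cut at S750, F1060. After flipping Y the toolpath is (147.209,69.503) → (245.104,69.503) → (245.104,18.235) → (147.209,18.235) → (147.209,69.503), returning to the start.

Shape 2 is a open polyline drawn with `<path>`. Its stroke #ff00ff means cut at S750, F1060. After flipping Y the toolpath is (330.422,52.731) → (13.627,40.008) → (62.201,39.854) → (67.946,58.348) → (74.849,83.530).

G21
G90
G0 X147.209 Y69.503
M4 S750
G1 X245.104 Y69.503 F1060
G1 X245.104 Y18.235
G1 X147.209 Y18.235
G1 X147.209 Y69.503
M5
G0 X330.422 Y52.731
M4 S750
G1 X13.627 Y40.008 F1060
G1 X62.201 Y39.854
G1 X67.946 Y58.348
G1 X74.849 Y83.530
M5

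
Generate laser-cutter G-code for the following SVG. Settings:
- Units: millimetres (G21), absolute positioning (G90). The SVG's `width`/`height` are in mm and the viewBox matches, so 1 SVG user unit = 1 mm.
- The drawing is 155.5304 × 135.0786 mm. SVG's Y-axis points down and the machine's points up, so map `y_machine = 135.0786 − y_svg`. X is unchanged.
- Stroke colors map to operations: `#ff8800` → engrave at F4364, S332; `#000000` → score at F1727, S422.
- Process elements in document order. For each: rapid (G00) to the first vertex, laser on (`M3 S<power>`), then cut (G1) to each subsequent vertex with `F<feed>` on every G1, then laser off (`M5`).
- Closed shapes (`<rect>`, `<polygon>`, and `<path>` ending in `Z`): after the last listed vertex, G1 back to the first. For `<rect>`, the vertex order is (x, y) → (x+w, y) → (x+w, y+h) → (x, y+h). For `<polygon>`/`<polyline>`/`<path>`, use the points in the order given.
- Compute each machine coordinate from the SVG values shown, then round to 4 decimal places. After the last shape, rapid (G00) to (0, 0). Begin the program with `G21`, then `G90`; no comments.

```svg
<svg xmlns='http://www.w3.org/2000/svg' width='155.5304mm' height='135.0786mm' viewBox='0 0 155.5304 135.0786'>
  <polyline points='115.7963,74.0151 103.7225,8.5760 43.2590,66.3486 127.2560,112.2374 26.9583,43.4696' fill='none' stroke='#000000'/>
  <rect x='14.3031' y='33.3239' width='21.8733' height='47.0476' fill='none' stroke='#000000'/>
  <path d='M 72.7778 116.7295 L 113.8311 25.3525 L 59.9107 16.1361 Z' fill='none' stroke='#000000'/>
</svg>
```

G21
G90
G00 X115.7963 Y61.0635
M3 S422
G1 X103.7225 Y126.5026 F1727
G1 X43.2590 Y68.7300 F1727
G1 X127.2560 Y22.8412 F1727
G1 X26.9583 Y91.6090 F1727
M5
G00 X14.3031 Y101.7547
M3 S422
G1 X36.1764 Y101.7547 F1727
G1 X36.1764 Y54.7071 F1727
G1 X14.3031 Y54.7071 F1727
G1 X14.3031 Y101.7547 F1727
M5
G00 X72.7778 Y18.3491
M3 S422
G1 X113.8311 Y109.7261 F1727
G1 X59.9107 Y118.9425 F1727
G1 X72.7778 Y18.3491 F1727
M5
G00 X0.0000 Y0.0000

viewBox `0 0 155.5304 135.0786` with mm width/height → 1 unit = 1 mm. Flip: y_m = 135.0786 − y_svg.

**Shape 1** — `<polyline>` open polyline, stroke `#000000` → score (S422, F1727). Machine vertices: (115.7963,61.0635) → (103.7225,126.5026) → (43.2590,68.7300) → (127.2560,22.8412) → (26.9583,91.6090). Open path.

**Shape 2** — `<rect>` rectangle, stroke `#000000` → score (S422, F1727). Machine vertices: (14.3031,101.7547) → (36.1764,101.7547) → (36.1764,54.7071) → (14.3031,54.7071) → (14.3031,101.7547). Closed: final G1 returns to the first vertex.

**Shape 3** — `<path>` closed polygon, stroke `#000000` → score (S422, F1727). Machine vertices: (72.7778,18.3491) → (113.8311,109.7261) → (59.9107,118.9425) → (72.7778,18.3491). Closed: final G1 returns to the first vertex.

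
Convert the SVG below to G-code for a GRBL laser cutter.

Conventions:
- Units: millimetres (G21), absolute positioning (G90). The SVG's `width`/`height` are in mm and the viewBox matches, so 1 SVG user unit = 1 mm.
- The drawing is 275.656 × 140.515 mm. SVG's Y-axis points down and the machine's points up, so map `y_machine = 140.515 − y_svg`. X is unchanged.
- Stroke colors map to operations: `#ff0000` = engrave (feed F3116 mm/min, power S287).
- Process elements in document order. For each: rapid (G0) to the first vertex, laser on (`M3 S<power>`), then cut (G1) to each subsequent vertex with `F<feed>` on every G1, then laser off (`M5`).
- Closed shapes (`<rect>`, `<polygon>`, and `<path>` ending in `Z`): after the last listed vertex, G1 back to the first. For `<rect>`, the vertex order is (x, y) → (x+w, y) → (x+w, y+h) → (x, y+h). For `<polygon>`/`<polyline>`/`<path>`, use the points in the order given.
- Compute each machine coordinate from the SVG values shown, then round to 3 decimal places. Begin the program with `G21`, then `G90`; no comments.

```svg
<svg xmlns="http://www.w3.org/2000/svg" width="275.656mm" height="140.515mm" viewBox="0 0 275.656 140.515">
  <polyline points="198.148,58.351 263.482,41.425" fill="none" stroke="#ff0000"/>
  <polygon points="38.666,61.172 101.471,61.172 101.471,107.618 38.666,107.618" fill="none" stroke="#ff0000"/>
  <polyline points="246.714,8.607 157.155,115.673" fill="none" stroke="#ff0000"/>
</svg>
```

G21
G90
G0 X198.148 Y82.164
M3 S287
G1 X263.482 Y99.090 F3116
M5
G0 X38.666 Y79.343
M3 S287
G1 X101.471 Y79.343 F3116
G1 X101.471 Y32.897 F3116
G1 X38.666 Y32.897 F3116
G1 X38.666 Y79.343 F3116
M5
G0 X246.714 Y131.908
M3 S287
G1 X157.155 Y24.842 F3116
M5

1 u = 1 mm; y_m = 140.515 − y.

[1] `<polyline>` line segment, #ff0000→engrave S287 F3116: (198.148,82.164) → (263.482,99.090)

[2] `<polygon>` rectangle, #ff0000→engrave S287 F3116: (38.666,79.343) → (101.471,79.343) → (101.471,32.897) → (38.666,32.897) → (38.666,79.343) (closed)

[3] `<polyline>` line segment, #ff0000→engrave S287 F3116: (246.714,131.908) → (157.155,24.842)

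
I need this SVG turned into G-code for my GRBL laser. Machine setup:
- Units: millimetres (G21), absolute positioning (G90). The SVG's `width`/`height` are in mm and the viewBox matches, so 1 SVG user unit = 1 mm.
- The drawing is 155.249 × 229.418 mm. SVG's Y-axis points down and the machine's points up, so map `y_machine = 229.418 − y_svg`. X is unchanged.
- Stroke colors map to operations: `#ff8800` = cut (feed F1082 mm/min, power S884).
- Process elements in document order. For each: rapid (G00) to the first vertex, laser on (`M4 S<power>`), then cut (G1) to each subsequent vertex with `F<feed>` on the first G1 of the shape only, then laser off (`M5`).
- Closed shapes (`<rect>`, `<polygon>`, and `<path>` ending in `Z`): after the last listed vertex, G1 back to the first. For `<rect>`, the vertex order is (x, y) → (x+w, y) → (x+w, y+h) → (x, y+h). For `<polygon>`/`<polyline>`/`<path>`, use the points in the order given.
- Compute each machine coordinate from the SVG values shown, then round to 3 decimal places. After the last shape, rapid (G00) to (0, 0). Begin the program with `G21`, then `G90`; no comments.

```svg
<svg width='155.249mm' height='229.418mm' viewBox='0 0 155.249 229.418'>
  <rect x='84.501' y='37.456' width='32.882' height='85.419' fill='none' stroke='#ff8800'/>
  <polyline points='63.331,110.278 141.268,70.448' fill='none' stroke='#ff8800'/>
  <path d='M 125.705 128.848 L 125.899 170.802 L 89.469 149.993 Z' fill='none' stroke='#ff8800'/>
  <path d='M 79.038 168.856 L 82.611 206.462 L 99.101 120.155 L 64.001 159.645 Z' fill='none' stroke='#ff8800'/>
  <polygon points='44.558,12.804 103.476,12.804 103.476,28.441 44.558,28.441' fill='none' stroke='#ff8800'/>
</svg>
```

G21
G90
G00 X84.501 Y191.962
M4 S884
G1 X117.383 Y191.962 F1082
G1 X117.383 Y106.543
G1 X84.501 Y106.543
G1 X84.501 Y191.962
M5
G00 X63.331 Y119.140
M4 S884
G1 X141.268 Y158.970 F1082
M5
G00 X125.705 Y100.570
M4 S884
G1 X125.899 Y58.616 F1082
G1 X89.469 Y79.425
G1 X125.705 Y100.570
M5
G00 X79.038 Y60.562
M4 S884
G1 X82.611 Y22.956 F1082
G1 X99.101 Y109.263
G1 X64.001 Y69.773
G1 X79.038 Y60.562
M5
G00 X44.558 Y216.614
M4 S884
G1 X103.476 Y216.614 F1082
G1 X103.476 Y200.977
G1 X44.558 Y200.977
G1 X44.558 Y216.614
M5
G00 X0.000 Y0.000

Since the viewBox matches the mm dimensions, user units are millimetres directly. The only transform is the Y-flip y_m = 229.418 − y_svg.

Shape 1 is a rectangle drawn with `<rect>`. Its stroke #ff8800 means cut at S884, F1082. After flipping Y the toolpath is (84.501,191.962) → (117.383,191.962) → (117.383,106.543) → (84.501,106.543) → (84.501,191.962), returning to the start.

Shape 2 is a line segment drawn with `<polyline>`. Its stroke #ff8800 means cut at S884, F1082. After flipping Y the toolpath is (63.331,119.140) → (141.268,158.970).

Shape 3 is a regular polygon drawn with `<path>`. Its stroke #ff8800 means cut at S884, F1082. After flipping Y the toolpath is (125.705,100.570) → (125.899,58.616) → (89.469,79.425) → (125.705,100.570), returning to the start.

Shape 4 is a closed polygon drawn with `<path>`. Its stroke #ff8800 means cut at S884, F1082. After flipping Y the toolpath is (79.038,60.562) → (82.611,22.956) → (99.101,109.263) → (64.001,69.773) → (79.038,60.562), returning to the start.

Shape 5 is a rectangle drawn with `<polygon>`. Its stroke #ff8800 means cut at S884, F1082. After flipping Y the toolpath is (44.558,216.614) → (103.476,216.614) → (103.476,200.977) → (44.558,200.977) → (44.558,216.614), returning to the start.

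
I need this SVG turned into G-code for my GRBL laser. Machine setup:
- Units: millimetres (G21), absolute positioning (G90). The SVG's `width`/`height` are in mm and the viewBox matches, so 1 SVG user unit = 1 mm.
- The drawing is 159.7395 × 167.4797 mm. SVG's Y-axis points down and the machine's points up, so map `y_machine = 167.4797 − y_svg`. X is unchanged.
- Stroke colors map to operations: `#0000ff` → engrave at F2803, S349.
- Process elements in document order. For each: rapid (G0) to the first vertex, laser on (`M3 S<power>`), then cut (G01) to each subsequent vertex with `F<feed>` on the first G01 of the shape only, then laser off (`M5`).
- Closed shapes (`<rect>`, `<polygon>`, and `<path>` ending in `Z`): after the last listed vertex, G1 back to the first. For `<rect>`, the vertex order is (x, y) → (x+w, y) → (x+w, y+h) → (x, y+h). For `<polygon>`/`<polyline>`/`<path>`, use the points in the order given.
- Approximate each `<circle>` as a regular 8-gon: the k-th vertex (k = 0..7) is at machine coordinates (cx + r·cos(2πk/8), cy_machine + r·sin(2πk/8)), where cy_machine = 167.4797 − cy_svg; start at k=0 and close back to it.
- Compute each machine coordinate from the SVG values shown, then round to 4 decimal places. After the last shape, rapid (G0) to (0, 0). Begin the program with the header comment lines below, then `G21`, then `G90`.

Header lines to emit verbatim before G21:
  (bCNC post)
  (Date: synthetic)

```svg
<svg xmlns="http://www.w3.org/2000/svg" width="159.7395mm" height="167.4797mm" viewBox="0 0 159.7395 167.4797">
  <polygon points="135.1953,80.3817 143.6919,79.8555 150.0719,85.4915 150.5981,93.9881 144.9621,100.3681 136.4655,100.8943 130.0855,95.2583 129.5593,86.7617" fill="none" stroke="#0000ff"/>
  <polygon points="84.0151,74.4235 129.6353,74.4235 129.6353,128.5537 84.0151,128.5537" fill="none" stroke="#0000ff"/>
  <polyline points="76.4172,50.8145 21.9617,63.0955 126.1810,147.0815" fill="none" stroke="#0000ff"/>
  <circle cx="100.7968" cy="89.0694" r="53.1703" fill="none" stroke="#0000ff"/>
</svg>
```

viewBox `0 0 159.7395 167.4797` with mm width/height → 1 unit = 1 mm. Flip: y_m = 167.4797 − y_svg.

**Shape 1** — `<polygon>` regular polygon, stroke `#0000ff` → engrave (S349, F2803). Machine vertices: (135.1953,87.0980) → (143.6919,87.6242) → (150.0719,81.9882) → (150.5981,73.4916) → (144.9621,67.1116) → (136.4655,66.5854) → (130.0855,72.2214) → (129.5593,80.7180) → (135.1953,87.0980). Closed: final G1 returns to the first vertex.

**Shape 2** — `<polygon>` rectangle, stroke `#0000ff` → engrave (S349, F2803). Machine vertices: (84.0151,93.0562) → (129.6353,93.0562) → (129.6353,38.9260) → (84.0151,38.9260) → (84.0151,93.0562). Closed: final G1 returns to the first vertex.

**Shape 3** — `<polyline>` open polyline, stroke `#0000ff` → engrave (S349, F2803). Machine vertices: (76.4172,116.6652) → (21.9617,104.3842) → (126.1810,20.3982). Open path.

**Shape 4** — `<circle>` circle, stroke `#0000ff` → engrave (S349, F2803). Machine vertices: (153.9671,78.4103) → (138.3939,116.0074) → (100.7968,131.5806) → (63.1997,116.0074) → (47.6265,78.4103) → (63.1997,40.8132) → (100.7968,25.2400) → (138.3939,40.8132) → (153.9671,78.4103). Closed: final G1 returns to the first vertex.

(bCNC post)
(Date: synthetic)
G21
G90
G0 X135.1953 Y87.0980
M3 S349
G01 X143.6919 Y87.6242 F2803
G01 X150.0719 Y81.9882
G01 X150.5981 Y73.4916
G01 X144.9621 Y67.1116
G01 X136.4655 Y66.5854
G01 X130.0855 Y72.2214
G01 X129.5593 Y80.7180
G01 X135.1953 Y87.0980
M5
G0 X84.0151 Y93.0562
M3 S349
G01 X129.6353 Y93.0562 F2803
G01 X129.6353 Y38.9260
G01 X84.0151 Y38.9260
G01 X84.0151 Y93.0562
M5
G0 X76.4172 Y116.6652
M3 S349
G01 X21.9617 Y104.3842 F2803
G01 X126.1810 Y20.3982
M5
G0 X153.9671 Y78.4103
M3 S349
G01 X138.3939 Y116.0074 F2803
G01 X100.7968 Y131.5806
G01 X63.1997 Y116.0074
G01 X47.6265 Y78.4103
G01 X63.1997 Y40.8132
G01 X100.7968 Y25.2400
G01 X138.3939 Y40.8132
G01 X153.9671 Y78.4103
M5
G0 X0.0000 Y0.0000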